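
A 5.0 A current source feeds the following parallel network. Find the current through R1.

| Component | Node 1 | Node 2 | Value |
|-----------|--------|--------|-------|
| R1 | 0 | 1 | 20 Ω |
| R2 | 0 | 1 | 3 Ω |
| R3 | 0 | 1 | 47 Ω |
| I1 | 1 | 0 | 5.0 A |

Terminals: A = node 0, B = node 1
All resistors sit directly between nodes 0 and 1, so they are in parallel and share one voltage V; the full source current 5 A splits among them.
1/R_par = 1/20 + 1/3 + 1/47 = 0.4046 S  =>  R_par = 2.472 Ω
V = I × R_par = 5 × 2.472 = 12.36 V
I_R1 = V/R1 = 12.36/20 = 0.6179 A

Final answer: 0.6179 A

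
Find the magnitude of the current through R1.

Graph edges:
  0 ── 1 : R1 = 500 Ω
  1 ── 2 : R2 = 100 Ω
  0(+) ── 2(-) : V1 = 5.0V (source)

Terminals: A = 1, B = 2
Nodal analysis, taking node 2 as the 0 V reference.
Source V1 fixes V_0 = 5 V.
KCL at each unknown node (sum of currents leaving = 0; resistances in Ω):
  Node 1: (V_1 - 5)/500 + (V_1 - 0)/100 = 0
Collecting terms: 0.012 × V_1 = 0.01  =>  V_1 = 0.8333 V
I_R1 = (V_0 - V_1)/R1 = (5 - 0.8333)/500 = 0.008333 A
|I_R1| = 0.008333 A

Final answer: |I_R1| = 0.008333 A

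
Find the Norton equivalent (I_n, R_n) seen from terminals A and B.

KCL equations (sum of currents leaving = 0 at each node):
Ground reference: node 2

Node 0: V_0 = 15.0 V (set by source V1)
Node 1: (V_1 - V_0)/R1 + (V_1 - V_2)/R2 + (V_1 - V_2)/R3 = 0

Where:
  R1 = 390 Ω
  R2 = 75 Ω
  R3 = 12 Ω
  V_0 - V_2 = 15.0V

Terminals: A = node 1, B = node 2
Find the Thévenin equivalent first; then I_n = V_th/R_th and R_n = R_th.
Step 1 — V_th is the open-circuit voltage V_A - V_B (nothing connected across the terminals).
Nodal analysis, taking node 2 as the 0 V reference.
Source V1 fixes V_0 = 15 V.
KCL at each unknown node (sum of currents leaving = 0; resistances in Ω):
  Node 1: (V_1 - 15)/390 + (V_1 - 0)/75 + (V_1 - 0)/12 = 0
Collecting terms: 0.09923 × V_1 = 0.03846  =>  V_1 = 0.3876 V
V_th = V_1 - V_2 = 0.3876 - 0 = 0.3876 V
Step 2 — R_th: zero the source — replace V1 by a short circuit (node 2 merges into node 0) — and find the resistance seen between A (node 1) and B (node 0).
Reduce the network between node 1 (A) and node 0 (B) by series/parallel combination:
  Rp1 = R1 ‖ R2 ‖ R3 (parallel, all between nodes 0 and 1) = 1/(1/390 + 1/75 + 1/12) = 10.08 Ω
R_th = 10.08 Ω
I_n = V_th/R_th = 0.3876/10.08 = 0.03846 A, and R_n = R_th = 10.08 Ω

Final answer: I_n = 0.03846 A, R_n = 10.08 Ω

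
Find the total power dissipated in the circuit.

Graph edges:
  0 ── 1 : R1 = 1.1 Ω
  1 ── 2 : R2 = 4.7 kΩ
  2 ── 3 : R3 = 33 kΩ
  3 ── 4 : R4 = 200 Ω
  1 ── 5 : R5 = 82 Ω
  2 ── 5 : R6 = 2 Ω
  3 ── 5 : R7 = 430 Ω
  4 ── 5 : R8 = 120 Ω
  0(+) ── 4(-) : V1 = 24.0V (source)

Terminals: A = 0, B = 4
Nodal analysis, taking node 4 as the 0 V reference.
Source V1 fixes V_0 = 24 V.
KCL at each unknown node (sum of currents leaving = 0; resistances in Ω):
  Node 1: (V_1 - 24)/1.1 + (V_1 - V_2)/4700 + (V_1 - V_5)/82 = 0
  Node 2: (V_2 - V_1)/4700 + (V_2 - V_3)/33000 + (V_2 - V_5)/2 = 0
  Node 3: (V_3 - V_2)/33000 + (V_3 - 0)/200 + (V_3 - V_5)/430 = 0
  Node 5: (V_5 - V_1)/82 + (V_5 - V_2)/2 + (V_5 - V_3)/430 + (V_5 - 0)/120 = 0
Collecting terms (coefficients in siemens):
  0.9215·V_1 - 0.0002128·V_2 - 0.0122·V_5 = 21.82
  0.5002·V_2 - 0.0002128·V_1 - 0.0000303·V_3 - 0.5·V_5 = 0
  0.007356·V_3 - 0.0000303·V_2 - 0.002326·V_5 = 0
  0.5229·V_5 - 0.0122·V_1 - 0.5·V_2 - 0.002326·V_3 = 0
Solving these 4 simultaneous equations (Gaussian elimination) gives:
  V_1 = 23.86 V, V_2 = 13.25 V, V_3 = 4.243 V, V_5 = 13.25 V
Power in each resistor, P = (ΔV)²/R:
  P_R1 = (24 - 23.86)²/1.1 = 0.01905 W
  P_R2 = (23.86 - 13.25)²/4700 = 0.02392 W
  P_R3 = (13.25 - 4.243)²/33000 = 0.002459 W
  P_R4 = (4.243 - 0)²/200 = 0.09001 W
  P_R5 = (23.86 - 13.25)²/82 = 1.372 W
  P_R6 = (13.25 - 13.25)²/2 = 0.000007865 W
  P_R7 = (4.243 - 13.25)²/430 = 0.1886 W
  P_R8 = (0 - 13.25)²/120 = 1.463 W
P_total = P_R1 + P_R2 + P_R3 + P_R4 + P_R5 + P_R6 + P_R7 + P_R8 = 3.159 W

Final answer: 3.159 W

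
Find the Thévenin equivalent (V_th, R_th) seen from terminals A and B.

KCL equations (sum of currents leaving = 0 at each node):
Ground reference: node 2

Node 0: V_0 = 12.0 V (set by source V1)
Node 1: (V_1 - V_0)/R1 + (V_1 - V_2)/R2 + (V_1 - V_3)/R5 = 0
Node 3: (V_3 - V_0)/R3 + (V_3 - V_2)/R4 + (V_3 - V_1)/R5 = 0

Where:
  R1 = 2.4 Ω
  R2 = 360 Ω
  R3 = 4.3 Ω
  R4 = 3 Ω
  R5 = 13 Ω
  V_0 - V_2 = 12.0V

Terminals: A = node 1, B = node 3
Step 1 — V_th is the open-circuit voltage V_A - V_B (nothing connected across the terminals).
Nodal analysis, taking node 2 as the 0 V reference.
Source V1 fixes V_0 = 12 V.
KCL at each unknown node (sum of currents leaving = 0; resistances in Ω):
  Node 1: (V_1 - 12)/2.4 + (V_1 - 0)/360 + (V_1 - V_3)/13 = 0
  Node 3: (V_3 - 12)/4.3 + (V_3 - 0)/3 + (V_3 - V_1)/13 = 0
Collecting terms (coefficients in siemens):
  0.4964·V_1 - 0.07692·V_3 = 5
  0.6428·V_3 - 0.07692·V_1 = 2.791
Determinant D = (0.4964)(0.6428) - (-0.07692)(-0.07692) = 0.3132
V_1 = [(5)(0.6428) - (-0.07692)(2.791)]/D = 10.95 V
V_3 = [(0.4964)(2.791) - (5)(-0.07692)]/D = 5.652 V
V_th = V_1 - V_3 = 10.95 - 5.652 = 5.297 V
Step 2 — R_th: zero the source — replace V1 by a short circuit (node 2 merges into node 0) — and find the resistance seen between A (node 1) and B (node 3).
Reduce the network between node 1 (A) and node 3 (B) by series/parallel combination:
  Rp1 = R1 ‖ R2 (parallel, both between nodes 0 and 1) = 1/(1/2.4 + 1/360) = 2.384 Ω
  Rp2 = R3 ‖ R4 (parallel, both between nodes 0 and 3) = 1/(1/4.3 + 1/3) = 1.767 Ω
  Rs1 = Rp1 + Rp2 (series, joined only at node 0) = 2.384 + 1.767 = 4.151 Ω
  Rp3 = R5 ‖ Rs1 (parallel, both between nodes 1 and 3) = 1/(1/13 + 1/4.151) = 3.146 Ω
R_th = 3.146 Ω

Final answer: V_th = 5.297 V, R_th = 3.146 Ω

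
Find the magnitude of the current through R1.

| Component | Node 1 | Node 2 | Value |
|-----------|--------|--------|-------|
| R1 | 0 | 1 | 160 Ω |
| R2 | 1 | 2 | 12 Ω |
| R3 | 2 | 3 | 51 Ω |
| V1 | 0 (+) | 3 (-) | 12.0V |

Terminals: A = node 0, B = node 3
Nodal analysis, taking node 3 as the 0 V reference.
Source V1 fixes V_0 = 12 V.
KCL at each unknown node (sum of currents leaving = 0; resistances in Ω):
  Node 1: (V_1 - 12)/160 + (V_1 - V_2)/12 = 0
  Node 2: (V_2 - V_1)/12 + (V_2 - 0)/51 = 0
Collecting terms (coefficients in siemens):
  0.08958·V_1 - 0.08333·V_2 = 0.075
  0.1029·V_2 - 0.08333·V_1 = 0
Determinant D = (0.08958)(0.1029) - (-0.08333)(-0.08333) = 0.002277
V_1 = [(0.075)(0.1029) - (-0.08333)(0)]/D = 3.39 V
V_2 = [(0.08958)(0) - (0.075)(-0.08333)]/D = 2.744 V
I_R1 = (V_0 - V_1)/R1 = (12 - 3.39)/160 = 0.05381 A
|I_R1| = 0.05381 A

Final answer: |I_R1| = 0.05381 A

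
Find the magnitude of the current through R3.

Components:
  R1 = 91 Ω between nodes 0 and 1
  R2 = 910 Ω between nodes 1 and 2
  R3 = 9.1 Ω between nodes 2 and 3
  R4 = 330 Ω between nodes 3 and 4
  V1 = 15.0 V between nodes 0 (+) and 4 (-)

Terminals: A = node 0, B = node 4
Nodal analysis, taking node 4 as the 0 V reference.
Source V1 fixes V_0 = 15 V.
KCL at each unknown node (sum of currents leaving = 0; resistances in Ω):
  Node 1: (V_1 - 15)/91 + (V_1 - V_2)/910 = 0
  Node 2: (V_2 - V_1)/910 + (V_2 - V_3)/9.1 = 0
  Node 3: (V_3 - V_2)/9.1 + (V_3 - 0)/330 = 0
Collecting terms (coefficients in siemens):
  0.01209·V_1 - 0.001099·V_2 = 0.1648
  0.111·V_2 - 0.001099·V_1 - 0.1099·V_3 = 0
  0.1129·V_3 - 0.1099·V_2 = 0
Solving these 3 simultaneous equations (Gaussian elimination) gives:
  V_1 = 13.98 V, V_2 = 3.796 V, V_3 = 3.694 V
I_R3 = (V_2 - V_3)/R3 = (3.796 - 3.694)/9.1 = 0.01119 A
|I_R3| = 0.01119 A

Final answer: |I_R3| = 0.01119 A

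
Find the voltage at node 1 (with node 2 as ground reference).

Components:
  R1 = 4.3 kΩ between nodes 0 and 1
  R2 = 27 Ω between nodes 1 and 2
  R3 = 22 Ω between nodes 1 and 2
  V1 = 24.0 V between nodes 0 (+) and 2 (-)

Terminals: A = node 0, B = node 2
Nodal analysis, taking node 2 as the 0 V reference.
Source V1 fixes V_0 = 24 V.
KCL at each unknown node (sum of currents leaving = 0; resistances in Ω):
  Node 1: (V_1 - 24)/4300 + (V_1 - 0)/27 + (V_1 - 0)/22 = 0
Collecting terms: 0.08272 × V_1 = 0.005581  =>  V_1 = 0.06747 V
The requested potential is V_1 = 0.06747 V.

Final answer: V_1 = 0.06747 V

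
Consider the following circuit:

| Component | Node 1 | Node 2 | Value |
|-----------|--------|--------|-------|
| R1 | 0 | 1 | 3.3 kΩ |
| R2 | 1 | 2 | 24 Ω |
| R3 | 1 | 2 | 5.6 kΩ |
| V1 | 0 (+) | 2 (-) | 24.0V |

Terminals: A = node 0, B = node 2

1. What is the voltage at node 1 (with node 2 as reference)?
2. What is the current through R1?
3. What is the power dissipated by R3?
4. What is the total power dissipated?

Nodal analysis, taking node 2 as the 0 V reference.
Source V1 fixes V_0 = 24 V.
KCL at each unknown node (sum of currents leaving = 0; resistances in Ω):
  Node 1: (V_1 - 24)/3300 + (V_1 - 0)/24 + (V_1 - 0)/5600 = 0
Collecting terms: 0.04215 × V_1 = 0.007273  =>  V_1 = 0.1726 V
Part 1:
  Read off the nodal solution: V_1 = 0.1726 V
Part 2:
  I_R1 = (V_0 - V_1)/R1 = (24 - 0.1726)/3300 = 0.00722 A
  Magnitude: I_R1 = 0.00722 A
Part 3:
  I_R3 = (V_1 - V_2)/R3 = (0.1726 - 0)/5600 = 0.00003081 A
  P_R3 = I_R3² × R3 = (0.00003081)² × 5600 = 0.000005317 W
Part 4:
  Power in each resistor, P = (ΔV)²/R:
    P_R1 = (24 - 0.1726)²/3300 = 0.172 W
    P_R2 = (0.1726 - 0)²/24 = 0.001241 W
    P_R3 = (0.1726 - 0)²/5600 = 0.000005317 W
  P_total = P_R1 + P_R2 + P_R3 = 0.1733 W

Final answers:
1. V_1 = 0.1726 V
2. I_R1 = 0.00722 A
3. P_R3 = 5.317e-06 W
4. P_total = 0.1733 W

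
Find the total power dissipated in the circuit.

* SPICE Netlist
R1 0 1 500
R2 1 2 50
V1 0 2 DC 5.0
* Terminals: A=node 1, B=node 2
Nodal analysis, taking node 2 as the 0 V reference.
Source V1 fixes V_0 = 5 V.
KCL at each unknown node (sum of currents leaving = 0; resistances in Ω):
  Node 1: (V_1 - 5)/500 + (V_1 - 0)/50 = 0
Collecting terms: 0.022 × V_1 = 0.01  =>  V_1 = 0.4545 V
Power in each resistor, P = (ΔV)²/R:
  P_R1 = (5 - 0.4545)²/500 = 0.04132 W
  P_R2 = (0.4545 - 0)²/50 = 0.004132 W
P_total = P_R1 + P_R2 = 0.04545 W

Final answer: 0.04545 W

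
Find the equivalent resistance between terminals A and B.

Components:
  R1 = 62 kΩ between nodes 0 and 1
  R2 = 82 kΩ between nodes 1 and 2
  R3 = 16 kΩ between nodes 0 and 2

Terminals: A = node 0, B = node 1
Reduce the network between node 0 (A) and node 1 (B) by series/parallel combination:
  Rs1 = R3 + R2 (series, joined only at node 2) = 16000 + 82000 = 98000 Ω
  Rp1 = R1 ‖ Rs1 (parallel, both between nodes 0 and 1) = 1/(1/62000 + 1/98000) = 37980 Ω
R_eq = 37.98 kΩ

Final answer: 37.98 kΩ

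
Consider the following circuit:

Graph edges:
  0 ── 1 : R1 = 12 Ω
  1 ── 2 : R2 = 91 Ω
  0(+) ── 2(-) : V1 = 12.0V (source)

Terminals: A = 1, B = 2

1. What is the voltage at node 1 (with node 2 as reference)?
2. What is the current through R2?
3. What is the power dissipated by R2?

Nodal analysis, taking node 2 as the 0 V reference.
Source V1 fixes V_0 = 12 V.
KCL at each unknown node (sum of currents leaving = 0; resistances in Ω):
  Node 1: (V_1 - 12)/12 + (V_1 - 0)/91 = 0
Collecting terms: 0.09432 × V_1 = 1  =>  V_1 = 10.6 V
Part 1:
  Read off the nodal solution: V_1 = 10.6 V
Part 2:
  I_R2 = (V_1 - V_2)/R2 = (10.6 - 0)/91 = 0.1165 A
  Magnitude: I_R2 = 0.1165 A
Part 3:
  I_R2 = (V_1 - V_2)/R2 = (10.6 - 0)/91 = 0.1165 A
  P_R2 = I_R2² × R2 = (0.1165)² × 91 = 1.235 W

Final answers:
1. V_1 = 10.6 V
2. I_R2 = 0.1165 A
3. P_R2 = 1.235 W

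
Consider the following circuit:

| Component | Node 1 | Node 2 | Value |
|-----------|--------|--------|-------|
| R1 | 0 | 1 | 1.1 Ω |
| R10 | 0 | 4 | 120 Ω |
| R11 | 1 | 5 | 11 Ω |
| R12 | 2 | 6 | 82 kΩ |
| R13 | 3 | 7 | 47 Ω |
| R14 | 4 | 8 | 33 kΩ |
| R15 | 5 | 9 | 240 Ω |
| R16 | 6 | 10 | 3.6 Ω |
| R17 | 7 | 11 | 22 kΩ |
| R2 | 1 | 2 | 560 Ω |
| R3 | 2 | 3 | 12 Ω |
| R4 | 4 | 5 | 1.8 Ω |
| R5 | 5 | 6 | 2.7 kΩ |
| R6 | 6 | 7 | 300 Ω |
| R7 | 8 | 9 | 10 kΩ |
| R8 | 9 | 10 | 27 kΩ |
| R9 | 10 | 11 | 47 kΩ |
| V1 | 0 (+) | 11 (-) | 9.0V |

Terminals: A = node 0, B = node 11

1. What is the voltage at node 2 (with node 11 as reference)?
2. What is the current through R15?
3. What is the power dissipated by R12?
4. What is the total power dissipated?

Nodal analysis, taking node 11 as the 0 V reference.
Source V1 fixes V_0 = 9 V.
KCL at each unknown node (sum of currents leaving = 0; resistances in Ω):
  Node 1: (V_1 - 9)/1.1 + (V_1 - V_2)/560 + (V_1 - V_5)/11 = 0
  Node 2: (V_2 - V_1)/560 + (V_2 - V_3)/12 + (V_2 - V_6)/82000 = 0
  Node 3: (V_3 - V_2)/12 + (V_3 - V_7)/47 = 0
  Node 4: (V_4 - V_5)/1.8 + (V_4 - 9)/120 + (V_4 - V_8)/33000 = 0
  Node 5: (V_5 - V_4)/1.8 + (V_5 - V_6)/2700 + (V_5 - V_1)/11 + (V_5 - V_9)/240 = 0
  Node 6: (V_6 - V_5)/2700 + (V_6 - V_7)/300 + (V_6 - V_2)/82000 + (V_6 - V_10)/3.6 = 0
  Node 7: (V_7 - V_6)/300 + (V_7 - V_3)/47 + (V_7 - 0)/22000 = 0
  Node 8: (V_8 - V_9)/10000 + (V_8 - V_4)/33000 = 0
  Node 9: (V_9 - V_8)/10000 + (V_9 - V_10)/27000 + (V_9 - V_5)/240 = 0
  Node 10: (V_10 - V_9)/27000 + (V_10 - 0)/47000 + (V_10 - V_6)/3.6 = 0
Collecting terms (coefficients in siemens):
  1.002·V_1 - 0.001786·V_2 - 0.09091·V_5 = 8.182
  0.08513·V_2 - 0.001786·V_1 - 0.08333·V_3 - 0.0000122·V_6 = 0
  0.1046·V_3 - 0.08333·V_2 - 0.02128·V_7 = 0
  0.5639·V_4 - 0.5556·V_5 - 0.0000303·V_8 = 0.075
  0.651·V_5 - 0.09091·V_1 - 0.5556·V_4 - 0.0003704·V_6 - 0.004167·V_9 = 0
  0.2815·V_6 - 0.0000122·V_2 - 0.0003704·V_5 - 0.003333·V_7 - 0.2778·V_10 = 0
  0.02466·V_7 - 0.02128·V_3 - 0.003333·V_6 = 0
  0.0001303·V_8 - 0.0000303·V_4 - 0.0001·V_9 = 0
  0.004304·V_9 - 0.004167·V_5 - 0.0001·V_8 - 0.00003704·V_10 = 0
  0.2778·V_10 - 0.2778·V_6 - 0.00003704·V_9 = 0
Solving these 10 simultaneous equations (Gaussian elimination) gives:
  V_1 = 8.999 V, V_2 = 8.743 V, V_3 = 8.737 V, V_4 = 8.998 V
  V_5 = 8.998 V, V_6 = 8.697 V, V_7 = 8.716 V, V_8 = 8.996 V
  V_9 = 8.996 V, V_10 = 8.696 V
Part 1:
  Read off the nodal solution: V_2 = 8.743 V
Part 2:
  I_R15 = (V_5 - V_9)/R15 = (8.998 - 8.996)/240 = 0.00001102 A
  Magnitude: I_R15 = 0.00001102 A
Part 3:
  I_R12 = (V_2 - V_6)/R12 = (8.743 - 8.697)/82000 = 0.0000005558 A
  P_R12 = I_R12² × R12 = (0.0000005558)² × 82000 = 0.00000002533 W
Part 4:
  Power in each resistor, P = (ΔV)²/R:
    P_R1 = (9 - 8.999)²/1.1 = 0.0000003528 W
    P_R2 = (8.999 - 8.743)²/560 = 0.0001178 W
    P_R3 = (8.743 - 8.737)²/12 = 0.000002517 W
    P_R4 = (8.998 - 8.998)²/1.8 = 0.0000000003936 W
    P_R5 = (8.998 - 8.697)²/2700 = 0.0000336 W
    P_R6 = (8.697 - 8.716)²/300 = 0.000001147 W
    P_R7 = (8.996 - 8.996)²/10000 = 0.00000000003858 W
    P_R8 = (8.996 - 8.696)²/27000 = 0.000003315 W
    P_R9 = (8.696 - 0)²/47000 = 0.001609 W
    P_R10 = (9 - 8.998)²/120 = 0.00000002646 W
    P_R11 = (8.999 - 8.998)²/11 = 0.0000001278 W
    P_R12 = (8.743 - 8.697)²/82000 = 0.00000002533 W
    P_R13 = (8.737 - 8.716)²/47 = 0.000009859 W
    P_R14 = (8.998 - 8.996)²/33000 = 0.0000000001273 W
    P_R15 = (8.998 - 8.996)²/240 = 0.00000002914 W
    P_R16 = (8.697 - 8.696)²/3.6 = 0.0000001089 W
    P_R17 = (8.716 - 0)²/22000 = 0.003453 W
  P_total = P_R1 + P_R2 + P_R3 + P_R4 + P_R5 + P_R6 + P_R7 + P_R8 + P_R9 + P_R10 + P_R11 + P_R12 + P_R13 + P_R14 + P_R15 + P_R16 + P_R17 = 0.005231 W

Final answers:
1. V_2 = 8.743 V
2. I_R15 = 1.102e-05 A
3. P_R12 = 2.533e-08 W
4. P_total = 0.005231 W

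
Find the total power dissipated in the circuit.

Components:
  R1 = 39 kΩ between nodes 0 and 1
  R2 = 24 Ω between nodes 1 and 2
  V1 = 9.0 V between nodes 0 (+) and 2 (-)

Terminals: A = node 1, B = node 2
Nodal analysis, taking node 2 as the 0 V reference.
Source V1 fixes V_0 = 9 V.
KCL at each unknown node (sum of currents leaving = 0; resistances in Ω):
  Node 1: (V_1 - 9)/39000 + (V_1 - 0)/24 = 0
Collecting terms: 0.04169 × V_1 = 0.0002308  =>  V_1 = 0.005535 V
Power in each resistor, P = (ΔV)²/R:
  P_R1 = (9 - 0.005535)²/39000 = 0.002074 W
  P_R2 = (0.005535 - 0)²/24 = 0.000001277 W
P_total = P_R1 + P_R2 = 0.002076 W

Final answer: 0.002076 W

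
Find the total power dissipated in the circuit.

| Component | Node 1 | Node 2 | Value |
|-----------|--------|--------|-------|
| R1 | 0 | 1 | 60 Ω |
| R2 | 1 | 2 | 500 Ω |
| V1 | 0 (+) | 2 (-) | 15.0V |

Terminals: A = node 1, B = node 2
Nodal analysis, taking node 2 as the 0 V reference.
Source V1 fixes V_0 = 15 V.
KCL at each unknown node (sum of currents leaving = 0; resistances in Ω):
  Node 1: (V_1 - 15)/60 + (V_1 - 0)/500 = 0
Collecting terms: 0.01867 × V_1 = 0.25  =>  V_1 = 13.39 V
Power in each resistor, P = (ΔV)²/R:
  P_R1 = (15 - 13.39)²/60 = 0.04305 W
  P_R2 = (13.39 - 0)²/500 = 0.3587 W
P_total = P_R1 + P_R2 = 0.4018 W

Final answer: 0.4018 W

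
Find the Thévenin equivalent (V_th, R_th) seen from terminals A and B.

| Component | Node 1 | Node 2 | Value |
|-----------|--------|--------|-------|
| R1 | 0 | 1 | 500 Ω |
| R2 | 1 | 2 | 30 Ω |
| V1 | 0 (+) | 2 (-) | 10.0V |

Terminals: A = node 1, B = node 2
Step 1 — V_th is the open-circuit voltage V_A - V_B (nothing connected across the terminals).
Nodal analysis, taking node 2 as the 0 V reference.
Source V1 fixes V_0 = 10 V.
KCL at each unknown node (sum of currents leaving = 0; resistances in Ω):
  Node 1: (V_1 - 10)/500 + (V_1 - 0)/30 = 0
Collecting terms: 0.03533 × V_1 = 0.02  =>  V_1 = 0.566 V
V_th = V_1 - V_2 = 0.566 - 0 = 0.566 V
Step 2 — R_th: zero the source — replace V1 by a short circuit (node 2 merges into node 0) — and find the resistance seen between A (node 1) and B (node 0).
Reduce the network between node 1 (A) and node 0 (B) by series/parallel combination:
  Rp1 = R1 ‖ R2 (parallel, both between nodes 0 and 1) = 1/(1/500 + 1/30) = 28.3 Ω
R_th = 28.3 Ω

Final answer: V_th = 0.566 V, R_th = 28.3 Ω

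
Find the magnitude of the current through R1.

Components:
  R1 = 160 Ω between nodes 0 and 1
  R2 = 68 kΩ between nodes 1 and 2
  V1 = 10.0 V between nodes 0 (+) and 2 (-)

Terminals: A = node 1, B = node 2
Nodal analysis, taking node 2 as the 0 V reference.
Source V1 fixes V_0 = 10 V.
KCL at each unknown node (sum of currents leaving = 0; resistances in Ω):
  Node 1: (V_1 - 10)/160 + (V_1 - 0)/68000 = 0
Collecting terms: 0.006265 × V_1 = 0.0625  =>  V_1 = 9.977 V
I_R1 = (V_0 - V_1)/R1 = (10 - 9.977)/160 = 0.0001467 A
|I_R1| = 0.0001467 A

Final answer: |I_R1| = 0.0001467 A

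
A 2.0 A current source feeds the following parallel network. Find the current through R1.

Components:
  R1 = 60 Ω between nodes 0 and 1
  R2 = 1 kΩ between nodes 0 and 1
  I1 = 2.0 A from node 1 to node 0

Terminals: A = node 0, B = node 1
All resistors sit directly between nodes 0 and 1, so they are in parallel and share one voltage V; the full source current 2 A splits among them.
1/R_par = 1/60 + 1/1000 = 0.01767 S  =>  R_par = 56.6 Ω
V = I × R_par = 2 × 56.6 = 113.2 V
I_R1 = V/R1 = 113.2/60 = 1.887 A

Final answer: 1.887 A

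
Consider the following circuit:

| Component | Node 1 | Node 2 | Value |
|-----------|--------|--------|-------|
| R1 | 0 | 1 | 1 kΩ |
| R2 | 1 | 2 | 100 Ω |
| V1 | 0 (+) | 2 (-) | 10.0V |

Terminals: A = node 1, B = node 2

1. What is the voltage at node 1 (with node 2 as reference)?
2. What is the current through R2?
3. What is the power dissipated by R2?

Nodal analysis, taking node 2 as the 0 V reference.
Source V1 fixes V_0 = 10 V.
KCL at each unknown node (sum of currents leaving = 0; resistances in Ω):
  Node 1: (V_1 - 10)/1000 + (V_1 - 0)/100 = 0
Collecting terms: 0.011 × V_1 = 0.01  =>  V_1 = 0.9091 V
Part 1:
  Read off the nodal solution: V_1 = 0.9091 V
Part 2:
  I_R2 = (V_1 - V_2)/R2 = (0.9091 - 0)/100 = 0.009091 A
  Magnitude: I_R2 = 0.009091 A
Part 3:
  I_R2 = (V_1 - V_2)/R2 = (0.9091 - 0)/100 = 0.009091 A
  P_R2 = I_R2² × R2 = (0.009091)² × 100 = 0.008264 W

Final answers:
1. V_1 = 0.9091 V
2. I_R2 = 0.009091 A
3. P_R2 = 0.008264 W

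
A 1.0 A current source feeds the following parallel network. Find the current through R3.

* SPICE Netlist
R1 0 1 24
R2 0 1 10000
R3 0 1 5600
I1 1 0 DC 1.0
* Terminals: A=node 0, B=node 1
All resistors sit directly between nodes 0 and 1, so they are in parallel and share one voltage V; the full source current 1 A splits among them.
1/R_par = 1/24 + 1/10000 + 1/5600 = 0.04195 S  =>  R_par = 23.84 Ω
V = I × R_par = 1 × 23.84 = 23.84 V
I_R3 = V/R3 = 23.84/5600 = 0.004257 A

Final answer: 0.004257 A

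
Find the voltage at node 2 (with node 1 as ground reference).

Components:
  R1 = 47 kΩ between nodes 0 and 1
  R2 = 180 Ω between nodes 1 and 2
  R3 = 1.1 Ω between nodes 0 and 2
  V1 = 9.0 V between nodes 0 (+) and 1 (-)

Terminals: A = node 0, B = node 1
Nodal analysis, taking node 1 as the 0 V reference.
Source V1 fixes V_0 = 9 V.
KCL at each unknown node (sum of currents leaving = 0; resistances in Ω):
  Node 2: (V_2 - 0)/180 + (V_2 - 9)/1.1 = 0
Collecting terms: 0.9146 × V_2 = 8.182  =>  V_2 = 8.945 V
The requested potential is V_2 = 8.945 V.

Final answer: V_2 = 8.945 V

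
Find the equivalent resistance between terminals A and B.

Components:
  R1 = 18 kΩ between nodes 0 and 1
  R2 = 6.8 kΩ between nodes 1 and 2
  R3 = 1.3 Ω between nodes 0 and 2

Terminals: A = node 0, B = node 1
Reduce the network between node 0 (A) and node 1 (B) by series/parallel combination:
  Rs1 = R3 + R2 (series, joined only at node 2) = 1.3 + 6800 = 6801 Ω
  Rp1 = R1 ‖ Rs1 (parallel, both between nodes 0 and 1) = 1/(1/18000 + 1/6801) = 4936 Ω
R_eq = 4.936 kΩ

Final answer: 4.936 kΩ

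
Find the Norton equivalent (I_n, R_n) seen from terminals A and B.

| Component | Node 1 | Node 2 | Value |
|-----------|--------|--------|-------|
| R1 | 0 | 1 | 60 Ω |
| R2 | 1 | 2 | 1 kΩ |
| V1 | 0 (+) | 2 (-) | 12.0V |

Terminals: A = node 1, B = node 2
Find the Thévenin equivalent first; then I_n = V_th/R_th and R_n = R_th.
Step 1 — V_th is the open-circuit voltage V_A - V_B (nothing connected across the terminals).
Nodal analysis, taking node 2 as the 0 V reference.
Source V1 fixes V_0 = 12 V.
KCL at each unknown node (sum of currents leaving = 0; resistances in Ω):
  Node 1: (V_1 - 12)/60 + (V_1 - 0)/1000 = 0
Collecting terms: 0.01767 × V_1 = 0.2  =>  V_1 = 11.32 V
V_th = V_1 - V_2 = 11.32 - 0 = 11.32 V
Step 2 — R_th: zero the source — replace V1 by a short circuit (node 2 merges into node 0) — and find the resistance seen between A (node 1) and B (node 0).
Reduce the network between node 1 (A) and node 0 (B) by series/parallel combination:
  Rp1 = R1 ‖ R2 (parallel, both between nodes 0 and 1) = 1/(1/60 + 1/1000) = 56.6 Ω
R_th = 56.6 Ω
I_n = V_th/R_th = 11.32/56.6 = 0.2 A, and R_n = R_th = 56.6 Ω

Final answer: I_n = 0.2 A, R_n = 56.6 Ω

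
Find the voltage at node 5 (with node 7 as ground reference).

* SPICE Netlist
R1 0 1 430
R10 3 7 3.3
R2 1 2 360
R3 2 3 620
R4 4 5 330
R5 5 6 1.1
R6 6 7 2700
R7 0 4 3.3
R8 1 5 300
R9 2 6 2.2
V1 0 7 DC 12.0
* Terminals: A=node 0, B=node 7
Nodal analysis, taking node 7 as the 0 V reference.
Source V1 fixes V_0 = 12 V.
KCL at each unknown node (sum of currents leaving = 0; resistances in Ω):
  Node 1: (V_1 - 12)/430 + (V_1 - V_2)/360 + (V_1 - V_5)/300 = 0
  Node 2: (V_2 - V_1)/360 + (V_2 - V_3)/620 + (V_2 - V_6)/2.2 = 0
  Node 3: (V_3 - V_2)/620 + (V_3 - 0)/3.3 = 0
  Node 4: (V_4 - V_5)/330 + (V_4 - 12)/3.3 = 0
  Node 5: (V_5 - V_4)/330 + (V_5 - V_6)/1.1 + (V_5 - V_1)/300 = 0
  Node 6: (V_6 - V_5)/1.1 + (V_6 - 0)/2700 + (V_6 - V_2)/2.2 = 0
Collecting terms (coefficients in siemens):
  0.008437·V_1 - 0.002778·V_2 - 0.003333·V_5 = 0.02791
  0.4589·V_2 - 0.002778·V_1 - 0.001613·V_3 - 0.4545·V_6 = 0
  0.3046·V_3 - 0.001613·V_2 = 0
  0.3061·V_4 - 0.00303·V_5 = 3.636
  0.9155·V_5 - 0.003333·V_1 - 0.00303·V_4 - 0.9091·V_6 = 0
  1.364·V_6 - 0.4545·V_2 - 0.9091·V_5 = 0
Solving these 6 simultaneous equations (Gaussian elimination) gives:
  V_1 = 9.42 V, V_2 = 8.418 V, V_3 = 0.04457 V, V_4 = 11.96 V
  V_5 = 8.456 V, V_6 = 8.441 V
The requested potential is V_5 = 8.456 V.

Final answer: V_5 = 8.456 V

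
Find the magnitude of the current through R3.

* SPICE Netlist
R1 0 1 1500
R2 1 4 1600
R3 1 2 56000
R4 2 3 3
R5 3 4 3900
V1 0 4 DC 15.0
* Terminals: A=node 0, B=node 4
Nodal analysis, taking node 4 as the 0 V reference.
Source V1 fixes V_0 = 15 V.
KCL at each unknown node (sum of currents leaving = 0; resistances in Ω):
  Node 1: (V_1 - 15)/1500 + (V_1 - 0)/1600 + (V_1 - V_2)/56000 = 0
  Node 2: (V_2 - V_1)/56000 + (V_2 - V_3)/3 = 0
  Node 3: (V_3 - V_2)/3 + (V_3 - 0)/3900 = 0
Collecting terms (coefficients in siemens):
  0.00131·V_1 - 0.00001786·V_2 = 0.01
  0.3334·V_2 - 0.00001786·V_1 - 0.3333·V_3 = 0
  0.3336·V_3 - 0.3333·V_2 = 0
Solving these 3 simultaneous equations (Gaussian elimination) gives:
  V_1 = 7.643 V, V_2 = 0.498 V, V_3 = 0.4976 V
I_R3 = (V_1 - V_2)/R3 = (7.643 - 0.498)/56000 = 0.0001276 A
|I_R3| = 0.0001276 A

Final answer: |I_R3| = 0.0001276 A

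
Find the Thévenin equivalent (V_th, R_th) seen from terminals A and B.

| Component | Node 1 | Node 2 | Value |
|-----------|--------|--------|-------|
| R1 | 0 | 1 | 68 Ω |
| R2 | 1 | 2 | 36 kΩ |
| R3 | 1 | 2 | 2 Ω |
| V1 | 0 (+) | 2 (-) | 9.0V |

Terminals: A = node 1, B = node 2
Step 1 — V_th is the open-circuit voltage V_A - V_B (nothing connected across the terminals).
Nodal analysis, taking node 2 as the 0 V reference.
Source V1 fixes V_0 = 9 V.
KCL at each unknown node (sum of currents leaving = 0; resistances in Ω):
  Node 1: (V_1 - 9)/68 + (V_1 - 0)/36000 + (V_1 - 0)/2 = 0
Collecting terms: 0.5147 × V_1 = 0.1324  =>  V_1 = 0.2571 V
V_th = V_1 - V_2 = 0.2571 - 0 = 0.2571 V
Step 2 — R_th: zero the source — replace V1 by a short circuit (node 2 merges into node 0) — and find the resistance seen between A (node 1) and B (node 0).
Reduce the network between node 1 (A) and node 0 (B) by series/parallel combination:
  Rp1 = R1 ‖ R2 ‖ R3 (parallel, all between nodes 0 and 1) = 1/(1/68 + 1/36000 + 1/2) = 1.943 Ω
R_th = 1.943 Ω

Final answer: V_th = 0.2571 V, R_th = 1.943 Ω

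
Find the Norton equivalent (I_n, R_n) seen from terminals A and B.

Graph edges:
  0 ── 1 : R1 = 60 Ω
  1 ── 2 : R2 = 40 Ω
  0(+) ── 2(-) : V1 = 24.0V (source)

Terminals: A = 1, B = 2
Find the Thévenin equivalent first; then I_n = V_th/R_th and R_n = R_th.
Step 1 — V_th is the open-circuit voltage V_A - V_B (nothing connected across the terminals).
Nodal analysis, taking node 2 as the 0 V reference.
Source V1 fixes V_0 = 24 V.
KCL at each unknown node (sum of currents leaving = 0; resistances in Ω):
  Node 1: (V_1 - 24)/60 + (V_1 - 0)/40 = 0
Collecting terms: 0.04167 × V_1 = 0.4  =>  V_1 = 9.6 V
V_th = V_1 - V_2 = 9.6 - 0 = 9.6 V
Step 2 — R_th: zero the source — replace V1 by a short circuit (node 2 merges into node 0) — and find the resistance seen between A (node 1) and B (node 0).
Reduce the network between node 1 (A) and node 0 (B) by series/parallel combination:
  Rp1 = R1 ‖ R2 (parallel, both between nodes 0 and 1) = 1/(1/60 + 1/40) = 24 Ω
R_th = 24 Ω
I_n = V_th/R_th = 9.6/24 = 0.4 A, and R_n = R_th = 24 Ω

Final answer: I_n = 0.4 A, R_n = 24 Ω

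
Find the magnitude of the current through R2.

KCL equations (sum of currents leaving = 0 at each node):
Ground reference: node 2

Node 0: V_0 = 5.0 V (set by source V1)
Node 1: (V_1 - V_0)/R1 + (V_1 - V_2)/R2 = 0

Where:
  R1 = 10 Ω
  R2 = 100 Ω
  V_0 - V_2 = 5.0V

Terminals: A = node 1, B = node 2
Nodal analysis, taking node 2 as the 0 V reference.
Source V1 fixes V_0 = 5 V.
KCL at each unknown node (sum of currents leaving = 0; resistances in Ω):
  Node 1: (V_1 - 5)/10 + (V_1 - 0)/100 = 0
Collecting terms: 0.11 × V_1 = 0.5  =>  V_1 = 4.545 V
I_R2 = (V_1 - V_2)/R2 = (4.545 - 0)/100 = 0.04545 A
|I_R2| = 0.04545 A

Final answer: |I_R2| = 0.04545 A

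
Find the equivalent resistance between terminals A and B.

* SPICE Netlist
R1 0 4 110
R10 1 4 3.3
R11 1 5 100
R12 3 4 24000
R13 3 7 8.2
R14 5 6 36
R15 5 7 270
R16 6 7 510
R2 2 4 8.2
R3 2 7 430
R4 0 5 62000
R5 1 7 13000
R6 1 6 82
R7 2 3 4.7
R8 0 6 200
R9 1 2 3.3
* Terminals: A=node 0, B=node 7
The network is not a plain series/parallel combination. Inject a 1 A test current into terminal A (node 0) and return it from terminal B (node 7); then R_eq = V_A / (1 A).
Nodal analysis, taking node 7 as the 0 V reference.
Current source I_test pushes 1 A into node 0 and draws it out of node 7.
KCL at each unknown node (sum of currents leaving = 0; resistances in Ω):
  Node 0: (V_0 - V_4)/110 + (V_0 - V_5)/62000 + (V_0 - V_6)/200 - 1 = 0
  Node 1: (V_1 - 0)/13000 + (V_1 - V_6)/82 + (V_1 - V_2)/3.3 + (V_1 - V_4)/3.3 + (V_1 - V_5)/100 = 0
  Node 2: (V_2 - V_1)/3.3 + (V_2 - V_4)/8.2 + (V_2 - 0)/430 + (V_2 - V_3)/4.7 = 0
  Node 3: (V_3 - V_2)/4.7 + (V_3 - V_4)/24000 + (V_3 - 0)/8.2 = 0
  Node 4: (V_4 - V_0)/110 + (V_4 - V_1)/3.3 + (V_4 - V_2)/8.2 + (V_4 - V_3)/24000 = 0
  Node 5: (V_5 - V_0)/62000 + (V_5 - V_1)/100 + (V_5 - V_6)/36 + (V_5 - 0)/270 = 0
  Node 6: (V_6 - V_0)/200 + (V_6 - V_1)/82 + (V_6 - V_5)/36 + (V_6 - 0)/510 = 0
Collecting terms (coefficients in siemens):
  0.01411·V_0 - 0.009091·V_4 - 0.00001613·V_5 - 0.005·V_6 = 1
  0.6283·V_1 - 0.303·V_2 - 0.303·V_4 - 0.01·V_5 - 0.0122·V_6 = 0
  0.6401·V_2 - 0.303·V_1 - 0.2128·V_3 - 0.122·V_4 = 0
  0.3348·V_3 - 0.2128·V_2 - 0.00004167·V_4 = 0
  0.4341·V_4 - 0.009091·V_0 - 0.303·V_1 - 0.122·V_2 - 0.00004167·V_3 = 0
  0.0415·V_5 - 0.00001613·V_0 - 0.01·V_1 - 0.02778·V_6 = 0
  0.04693·V_6 - 0.005·V_0 - 0.0122·V_1 - 0.02778·V_5 = 0
Solving these 7 simultaneous equations (Gaussian elimination) gives:
  V_0 = 88.41 V, V_1 = 12.78 V, V_2 = 11.02 V, V_3 = 7.008 V
  V_4 = 13.87 V, V_5 = 19.28 V, V_6 = 24.15 V
R_eq = V_0 / 1 A = 88.41 Ω

Final answer: 88.41 Ω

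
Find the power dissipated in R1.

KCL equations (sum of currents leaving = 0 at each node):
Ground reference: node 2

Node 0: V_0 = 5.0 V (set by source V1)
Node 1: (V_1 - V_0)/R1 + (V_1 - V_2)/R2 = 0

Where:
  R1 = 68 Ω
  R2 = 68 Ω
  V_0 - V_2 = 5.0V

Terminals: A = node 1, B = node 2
Nodal analysis, taking node 2 as the 0 V reference.
Source V1 fixes V_0 = 5 V.
KCL at each unknown node (sum of currents leaving = 0; resistances in Ω):
  Node 1: (V_1 - 5)/68 + (V_1 - 0)/68 = 0
Collecting terms: 0.02941 × V_1 = 0.07353  =>  V_1 = 2.5 V
I_R1 = (V_0 - V_1)/R1 = (5 - 2.5)/68 = 0.03676 A
P_R1 = I_R1² × R1 = (0.03676)² × 68 = 0.09191 W

Final answer: 0.09191 W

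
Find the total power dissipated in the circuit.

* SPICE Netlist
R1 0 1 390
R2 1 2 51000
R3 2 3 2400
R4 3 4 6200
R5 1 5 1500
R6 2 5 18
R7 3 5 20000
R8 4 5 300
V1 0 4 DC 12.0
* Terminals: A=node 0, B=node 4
Nodal analysis, taking node 4 as the 0 V reference.
Source V1 fixes V_0 = 12 V.
KCL at each unknown node (sum of currents leaving = 0; resistances in Ω):
  Node 1: (V_1 - 12)/390 + (V_1 - V_2)/51000 + (V_1 - V_5)/1500 = 0
  Node 2: (V_2 - V_1)/51000 + (V_2 - V_3)/2400 + (V_2 - V_5)/18 = 0
  Node 3: (V_3 - V_2)/2400 + (V_3 - 0)/6200 + (V_3 - V_5)/20000 = 0
  Node 5: (V_5 - V_1)/1500 + (V_5 - V_2)/18 + (V_5 - V_3)/20000 + (V_5 - 0)/300 = 0
Collecting terms (coefficients in siemens):
  0.00325·V_1 - 0.00001961·V_2 - 0.0006667·V_5 = 0.03077
  0.05599·V_2 - 0.00001961·V_1 - 0.0004167·V_3 - 0.05556·V_5 = 0
  0.000628·V_3 - 0.0004167·V_2 - 0.00005·V_5 = 0
  0.05961·V_5 - 0.0006667·V_1 - 0.05556·V_2 - 0.00005·V_3 = 0
Solving these 4 simultaneous equations (Gaussian elimination) gives:
  V_1 = 9.81 V, V_2 = 1.626 V, V_3 = 1.208 V, V_5 = 1.626 V
Power in each resistor, P = (ΔV)²/R:
  P_R1 = (12 - 9.81)²/390 = 0.0123 W
  P_R2 = (9.81 - 1.626)²/51000 = 0.001313 W
  P_R3 = (1.626 - 1.208)²/2400 = 0.00007268 W
  P_R4 = (1.208 - 0)²/6200 = 0.0002355 W
  P_R5 = (9.81 - 1.626)²/1500 = 0.04465 W
  P_R6 = (1.626 - 1.626)²/18 = 0.000000003307 W
  P_R7 = (1.208 - 1.626)²/20000 = 0.000008731 W
  P_R8 = (0 - 1.626)²/300 = 0.008817 W
P_total = P_R1 + P_R2 + P_R3 + P_R4 + P_R5 + P_R6 + P_R7 + P_R8 = 0.06739 W

Final answer: 0.06739 W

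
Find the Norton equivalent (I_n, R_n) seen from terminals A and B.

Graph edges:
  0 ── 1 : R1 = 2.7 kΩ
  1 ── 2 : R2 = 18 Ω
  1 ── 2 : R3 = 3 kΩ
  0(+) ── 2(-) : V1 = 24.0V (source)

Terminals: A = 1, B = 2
Find the Thévenin equivalent first; then I_n = V_th/R_th and R_n = R_th.
Step 1 — V_th is the open-circuit voltage V_A - V_B (nothing connected across the terminals).
Nodal analysis, taking node 2 as the 0 V reference.
Source V1 fixes V_0 = 24 V.
KCL at each unknown node (sum of currents leaving = 0; resistances in Ω):
  Node 1: (V_1 - 24)/2700 + (V_1 - 0)/18 + (V_1 - 0)/3000 = 0
Collecting terms: 0.05626 × V_1 = 0.008889  =>  V_1 = 0.158 V
V_th = V_1 - V_2 = 0.158 - 0 = 0.158 V
Step 2 — R_th: zero the source — replace V1 by a short circuit (node 2 merges into node 0) — and find the resistance seen between A (node 1) and B (node 0).
Reduce the network between node 1 (A) and node 0 (B) by series/parallel combination:
  Rp1 = R1 ‖ R2 ‖ R3 (parallel, all between nodes 0 and 1) = 1/(1/2700 + 1/18 + 1/3000) = 17.77 Ω
R_th = 17.77 Ω
I_n = V_th/R_th = 0.158/17.77 = 0.008889 A, and R_n = R_th = 17.77 Ω

Final answer: I_n = 0.008889 A, R_n = 17.77 Ω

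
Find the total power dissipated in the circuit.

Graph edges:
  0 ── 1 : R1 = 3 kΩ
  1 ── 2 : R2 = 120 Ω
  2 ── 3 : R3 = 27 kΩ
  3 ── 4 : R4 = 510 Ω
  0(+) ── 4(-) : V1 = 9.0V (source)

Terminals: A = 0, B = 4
Nodal analysis, taking node 4 as the 0 V reference.
Source V1 fixes V_0 = 9 V.
KCL at each unknown node (sum of currents leaving = 0; resistances in Ω):
  Node 1: (V_1 - 9)/3000 + (V_1 - V_2)/120 = 0
  Node 2: (V_2 - V_1)/120 + (V_2 - V_3)/27000 = 0
  Node 3: (V_3 - V_2)/27000 + (V_3 - 0)/510 = 0
Collecting terms (coefficients in siemens):
  0.008667·V_1 - 0.008333·V_2 = 0.003
  0.00837·V_2 - 0.008333·V_1 - 0.00003704·V_3 = 0
  0.001998·V_3 - 0.00003704·V_2 = 0
Solving these 3 simultaneous equations (Gaussian elimination) gives:
  V_1 = 8.119 V, V_2 = 8.083 V, V_3 = 0.1499 V
Power in each resistor, P = (ΔV)²/R:
  P_R1 = (9 - 8.119)²/3000 = 0.000259 W
  P_R2 = (8.119 - 8.083)²/120 = 0.00001036 W
  P_R3 = (8.083 - 0.1499)²/27000 = 0.002331 W
  P_R4 = (0.1499 - 0)²/510 = 0.00004403 W
P_total = P_R1 + P_R2 + P_R3 + P_R4 = 0.002644 W

Final answer: 0.002644 W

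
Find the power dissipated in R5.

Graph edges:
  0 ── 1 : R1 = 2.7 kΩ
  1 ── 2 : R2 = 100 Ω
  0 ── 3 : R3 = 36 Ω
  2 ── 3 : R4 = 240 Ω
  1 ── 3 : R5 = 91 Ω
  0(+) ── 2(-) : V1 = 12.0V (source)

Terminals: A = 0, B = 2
Nodal analysis, taking node 2 as the 0 V reference.
Source V1 fixes V_0 = 12 V.
KCL at each unknown node (sum of currents leaving = 0; resistances in Ω):
  Node 1: (V_1 - 12)/2700 + (V_1 - 0)/100 + (V_1 - V_3)/91 = 0
  Node 3: (V_3 - 12)/36 + (V_3 - 0)/240 + (V_3 - V_1)/91 = 0
Collecting terms (coefficients in siemens):
  0.02136·V_1 - 0.01099·V_3 = 0.004444
  0.04293·V_3 - 0.01099·V_1 = 0.3333
Determinant D = (0.02136)(0.04293) - (-0.01099)(-0.01099) = 0.0007963
V_1 = [(0.004444)(0.04293) - (-0.01099)(0.3333)]/D = 4.84 V
V_3 = [(0.02136)(0.3333) - (0.004444)(-0.01099)]/D = 9.003 V
I_R5 = (V_1 - V_3)/R5 = (4.84 - 9.003)/91 = -0.04575 A
P_R5 = I_R5² × R5 = (-0.04575)² × 91 = 0.1904 W

Final answer: 0.1904 W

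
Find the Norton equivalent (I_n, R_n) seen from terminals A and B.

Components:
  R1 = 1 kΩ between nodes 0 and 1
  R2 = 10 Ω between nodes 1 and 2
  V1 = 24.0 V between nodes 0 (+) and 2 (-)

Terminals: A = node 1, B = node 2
Find the Thévenin equivalent first; then I_n = V_th/R_th and R_n = R_th.
Step 1 — V_th is the open-circuit voltage V_A - V_B (nothing connected across the terminals).
Nodal analysis, taking node 2 as the 0 V reference.
Source V1 fixes V_0 = 24 V.
KCL at each unknown node (sum of currents leaving = 0; resistances in Ω):
  Node 1: (V_1 - 24)/1000 + (V_1 - 0)/10 = 0
Collecting terms: 0.101 × V_1 = 0.024  =>  V_1 = 0.2376 V
V_th = V_1 - V_2 = 0.2376 - 0 = 0.2376 V
Step 2 — R_th: zero the source — replace V1 by a short circuit (node 2 merges into node 0) — and find the resistance seen between A (node 1) and B (node 0).
Reduce the network between node 1 (A) and node 0 (B) by series/parallel combination:
  Rp1 = R1 ‖ R2 (parallel, both between nodes 0 and 1) = 1/(1/1000 + 1/10) = 9.901 Ω
R_th = 9.901 Ω
I_n = V_th/R_th = 0.2376/9.901 = 0.024 A, and R_n = R_th = 9.901 Ω

Final answer: I_n = 0.024 A, R_n = 9.901 Ω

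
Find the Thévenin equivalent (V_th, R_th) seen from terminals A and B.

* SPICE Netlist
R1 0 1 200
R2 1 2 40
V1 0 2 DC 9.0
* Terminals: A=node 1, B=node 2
Step 1 — V_th is the open-circuit voltage V_A - V_B (nothing connected across the terminals).
Nodal analysis, taking node 2 as the 0 V reference.
Source V1 fixes V_0 = 9 V.
KCL at each unknown node (sum of currents leaving = 0; resistances in Ω):
  Node 1: (V_1 - 9)/200 + (V_1 - 0)/40 = 0
Collecting terms: 0.03 × V_1 = 0.045  =>  V_1 = 1.5 V
V_th = V_1 - V_2 = 1.5 - 0 = 1.5 V
Step 2 — R_th: zero the source — replace V1 by a short circuit (node 2 merges into node 0) — and find the resistance seen between A (node 1) and B (node 0).
Reduce the network between node 1 (A) and node 0 (B) by series/parallel combination:
  Rp1 = R1 ‖ R2 (parallel, both between nodes 0 and 1) = 1/(1/200 + 1/40) = 33.33 Ω
R_th = 33.33 Ω

Final answer: V_th = 1.5 V, R_th = 33.33 Ω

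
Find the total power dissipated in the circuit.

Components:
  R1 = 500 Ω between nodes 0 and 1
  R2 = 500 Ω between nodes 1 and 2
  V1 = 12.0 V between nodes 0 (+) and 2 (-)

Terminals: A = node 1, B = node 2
Nodal analysis, taking node 2 as the 0 V reference.
Source V1 fixes V_0 = 12 V.
KCL at each unknown node (sum of currents leaving = 0; resistances in Ω):
  Node 1: (V_1 - 12)/500 + (V_1 - 0)/500 = 0
Collecting terms: 0.004 × V_1 = 0.024  =>  V_1 = 6 V
Power in each resistor, P = (ΔV)²/R:
  P_R1 = (12 - 6)²/500 = 0.072 W
  P_R2 = (6 - 0)²/500 = 0.072 W
P_total = P_R1 + P_R2 = 0.144 W

Final answer: 0.144 W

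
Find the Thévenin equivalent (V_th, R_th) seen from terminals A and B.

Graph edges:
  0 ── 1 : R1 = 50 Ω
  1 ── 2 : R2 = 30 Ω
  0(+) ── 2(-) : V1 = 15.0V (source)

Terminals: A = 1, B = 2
Step 1 — V_th is the open-circuit voltage V_A - V_B (nothing connected across the terminals).
Nodal analysis, taking node 2 as the 0 V reference.
Source V1 fixes V_0 = 15 V.
KCL at each unknown node (sum of currents leaving = 0; resistances in Ω):
  Node 1: (V_1 - 15)/50 + (V_1 - 0)/30 = 0
Collecting terms: 0.05333 × V_1 = 0.3  =>  V_1 = 5.625 V
V_th = V_1 - V_2 = 5.625 - 0 = 5.625 V
Step 2 — R_th: zero the source — replace V1 by a short circuit (node 2 merges into node 0) — and find the resistance seen between A (node 1) and B (node 0).
Reduce the network between node 1 (A) and node 0 (B) by series/parallel combination:
  Rp1 = R1 ‖ R2 (parallel, both between nodes 0 and 1) = 1/(1/50 + 1/30) = 18.75 Ω
R_th = 18.75 Ω

Final answer: V_th = 5.625 V, R_th = 18.75 Ω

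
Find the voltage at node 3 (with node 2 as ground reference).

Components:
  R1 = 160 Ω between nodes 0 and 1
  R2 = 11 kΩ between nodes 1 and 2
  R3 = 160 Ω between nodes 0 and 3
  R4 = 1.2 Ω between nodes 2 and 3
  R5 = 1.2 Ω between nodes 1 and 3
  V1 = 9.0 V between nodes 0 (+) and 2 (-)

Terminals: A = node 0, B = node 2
Nodal analysis, taking node 2 as the 0 V reference.
Source V1 fixes V_0 = 9 V.
KCL at each unknown node (sum of currents leaving = 0; resistances in Ω):
  Node 1: (V_1 - 9)/160 + (V_1 - 0)/11000 + (V_1 - V_3)/1.2 = 0
  Node 3: (V_3 - 9)/160 + (V_3 - 0)/1.2 + (V_3 - V_1)/1.2 = 0
Collecting terms (coefficients in siemens):
  0.8397·V_1 - 0.8333·V_3 = 0.05625
  1.673·V_3 - 0.8333·V_1 = 0.05625
Determinant D = (0.8397)(1.673) - (-0.8333)(-0.8333) = 0.7103
V_1 = [(0.05625)(1.673) - (-0.8333)(0.05625)]/D = 0.1985 V
V_3 = [(0.8397)(0.05625) - (0.05625)(-0.8333)]/D = 0.1325 V
The requested potential is V_3 = 0.1325 V.

Final answer: V_3 = 0.1325 V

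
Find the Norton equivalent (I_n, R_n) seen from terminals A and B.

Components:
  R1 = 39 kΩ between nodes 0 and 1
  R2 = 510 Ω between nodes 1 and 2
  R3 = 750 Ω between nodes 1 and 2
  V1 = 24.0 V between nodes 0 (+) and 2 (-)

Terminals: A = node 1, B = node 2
Find the Thévenin equivalent first; then I_n = V_th/R_th and R_n = R_th.
Step 1 — V_th is the open-circuit voltage V_A - V_B (nothing connected across the terminals).
Nodal analysis, taking node 2 as the 0 V reference.
Source V1 fixes V_0 = 24 V.
KCL at each unknown node (sum of currents leaving = 0; resistances in Ω):
  Node 1: (V_1 - 24)/39000 + (V_1 - 0)/510 + (V_1 - 0)/750 = 0
Collecting terms: 0.00332 × V_1 = 0.0006154  =>  V_1 = 0.1854 V
V_th = V_1 - V_2 = 0.1854 - 0 = 0.1854 V
Step 2 — R_th: zero the source — replace V1 by a short circuit (node 2 merges into node 0) — and find the resistance seen between A (node 1) and B (node 0).
Reduce the network between node 1 (A) and node 0 (B) by series/parallel combination:
  Rp1 = R1 ‖ R2 ‖ R3 (parallel, all between nodes 0 and 1) = 1/(1/39000 + 1/510 + 1/750) = 301.2 Ω
R_th = 301.2 Ω
I_n = V_th/R_th = 0.1854/301.2 = 0.0006154 A, and R_n = R_th = 301.2 Ω

Final answer: I_n = 0.0006154 A, R_n = 301.2 Ω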